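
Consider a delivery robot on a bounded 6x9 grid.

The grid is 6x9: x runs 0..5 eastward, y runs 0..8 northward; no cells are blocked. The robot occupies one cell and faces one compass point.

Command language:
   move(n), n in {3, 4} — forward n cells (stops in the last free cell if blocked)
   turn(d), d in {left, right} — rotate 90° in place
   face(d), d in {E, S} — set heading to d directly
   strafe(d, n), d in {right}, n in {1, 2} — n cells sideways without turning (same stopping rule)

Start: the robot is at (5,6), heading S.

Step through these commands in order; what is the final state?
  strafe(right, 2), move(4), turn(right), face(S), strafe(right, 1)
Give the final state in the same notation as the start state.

t0: at (5,6), heading S
[1] after strafe(right, 2): at (3,6), heading S
[2] after move(4): at (3,2), heading S
[3] after turn(right): at (3,2), heading W
[4] after face(S): at (3,2), heading S
[5] after strafe(right, 1): at (2,2), heading S

at (2,2), heading S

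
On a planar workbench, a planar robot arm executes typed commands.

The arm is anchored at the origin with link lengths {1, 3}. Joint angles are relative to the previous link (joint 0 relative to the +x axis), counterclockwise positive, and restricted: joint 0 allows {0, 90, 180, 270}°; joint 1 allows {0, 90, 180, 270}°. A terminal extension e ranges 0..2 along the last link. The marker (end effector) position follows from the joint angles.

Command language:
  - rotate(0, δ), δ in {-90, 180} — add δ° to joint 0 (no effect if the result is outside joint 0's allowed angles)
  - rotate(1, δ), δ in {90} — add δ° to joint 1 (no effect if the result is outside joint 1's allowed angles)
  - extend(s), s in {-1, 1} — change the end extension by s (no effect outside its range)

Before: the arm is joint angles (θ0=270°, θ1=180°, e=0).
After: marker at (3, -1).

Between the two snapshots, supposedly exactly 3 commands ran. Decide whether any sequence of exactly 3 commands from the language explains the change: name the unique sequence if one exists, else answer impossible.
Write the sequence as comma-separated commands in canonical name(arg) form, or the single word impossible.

start: joint angles (θ0=270°, θ1=180°, e=0)
step 1 (rotate(1, 90)): joint angles (θ0=270°, θ1=270°, e=0)
step 2 (rotate(1, 90)): joint angles (θ0=270°, θ1=0°, e=0)
step 3 (rotate(1, 90)): joint angles (θ0=270°, θ1=90°, e=0)
all 125 alternatives checked — unique.

rotate(1, 90), rotate(1, 90), rotate(1, 90)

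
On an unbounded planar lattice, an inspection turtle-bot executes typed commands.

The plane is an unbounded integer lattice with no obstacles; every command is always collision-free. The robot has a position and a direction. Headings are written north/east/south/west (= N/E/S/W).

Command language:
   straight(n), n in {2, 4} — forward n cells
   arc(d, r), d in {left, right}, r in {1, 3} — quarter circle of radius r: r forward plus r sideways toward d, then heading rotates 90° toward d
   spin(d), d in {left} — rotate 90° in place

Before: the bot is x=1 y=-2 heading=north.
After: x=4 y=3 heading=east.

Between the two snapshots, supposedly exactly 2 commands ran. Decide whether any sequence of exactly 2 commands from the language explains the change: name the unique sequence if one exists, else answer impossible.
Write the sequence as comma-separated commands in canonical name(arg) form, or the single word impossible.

key: order matters: swapping straight(2) and arc(right, 3) lands elsewhere
begin: x=1 y=-2 heading=north
[1] after straight(2): x=1 y=0 heading=north
[2] after arc(right, 3): x=4 y=3 heading=east
no other 2-command option fits: unique.

straight(2), arc(right, 3)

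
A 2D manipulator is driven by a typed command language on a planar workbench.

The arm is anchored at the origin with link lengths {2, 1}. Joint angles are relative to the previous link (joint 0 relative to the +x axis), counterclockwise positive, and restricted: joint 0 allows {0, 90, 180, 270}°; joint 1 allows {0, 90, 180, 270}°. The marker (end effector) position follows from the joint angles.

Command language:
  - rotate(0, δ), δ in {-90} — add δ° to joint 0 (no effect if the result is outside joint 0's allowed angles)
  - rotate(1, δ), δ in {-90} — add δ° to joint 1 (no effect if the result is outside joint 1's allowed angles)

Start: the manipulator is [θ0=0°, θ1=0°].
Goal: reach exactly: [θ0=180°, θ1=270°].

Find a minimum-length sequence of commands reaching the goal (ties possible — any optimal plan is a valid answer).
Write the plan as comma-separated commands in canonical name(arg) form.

begin: [θ0=0°, θ1=0°]
step 1 (rotate(0, -90)): [θ0=270°, θ1=0°]
step 2 (rotate(0, -90)): [θ0=180°, θ1=0°]
step 3 (rotate(1, -90)): [θ0=180°, θ1=270°]
minimal: 3 command(s), checked below 3.

rotate(0, -90), rotate(0, -90), rotate(1, -90)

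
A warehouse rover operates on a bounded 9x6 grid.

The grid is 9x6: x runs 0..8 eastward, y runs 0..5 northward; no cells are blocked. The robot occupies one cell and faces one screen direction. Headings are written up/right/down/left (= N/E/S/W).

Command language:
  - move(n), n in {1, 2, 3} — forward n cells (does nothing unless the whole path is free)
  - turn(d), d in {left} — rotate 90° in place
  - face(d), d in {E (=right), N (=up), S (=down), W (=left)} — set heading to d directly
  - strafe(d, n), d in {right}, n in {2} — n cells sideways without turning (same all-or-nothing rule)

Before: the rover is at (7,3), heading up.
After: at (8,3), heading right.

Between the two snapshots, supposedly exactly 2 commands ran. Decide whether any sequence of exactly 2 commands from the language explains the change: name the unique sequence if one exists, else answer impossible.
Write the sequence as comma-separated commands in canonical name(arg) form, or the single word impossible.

face(E), move(1)

key: order matters: swapping face(E) and move(1) lands elsewhere
initial: at (7,3), heading up
t=1 face(E) ⇒ at (7,3), heading right
t=2 move(1) ⇒ at (8,3), heading right
uniquely the one of 81 2-step routes that fits.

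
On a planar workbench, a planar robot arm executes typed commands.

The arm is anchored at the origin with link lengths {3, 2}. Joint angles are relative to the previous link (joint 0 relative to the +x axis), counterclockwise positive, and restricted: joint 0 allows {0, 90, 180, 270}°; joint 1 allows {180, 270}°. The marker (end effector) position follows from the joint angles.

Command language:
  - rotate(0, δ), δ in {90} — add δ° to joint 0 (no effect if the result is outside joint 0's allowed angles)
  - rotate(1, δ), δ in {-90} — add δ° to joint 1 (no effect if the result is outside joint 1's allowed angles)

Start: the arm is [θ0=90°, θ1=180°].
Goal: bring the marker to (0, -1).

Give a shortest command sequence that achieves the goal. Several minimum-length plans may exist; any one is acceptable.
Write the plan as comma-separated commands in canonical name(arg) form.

initial: [θ0=90°, θ1=180°]
1. rotate(0, 90) → [θ0=180°, θ1=180°]
2. rotate(0, 90) → [θ0=270°, θ1=180°]
no 1-step plan works, so 2 is optimal.

rotate(0, 90), rotate(0, 90)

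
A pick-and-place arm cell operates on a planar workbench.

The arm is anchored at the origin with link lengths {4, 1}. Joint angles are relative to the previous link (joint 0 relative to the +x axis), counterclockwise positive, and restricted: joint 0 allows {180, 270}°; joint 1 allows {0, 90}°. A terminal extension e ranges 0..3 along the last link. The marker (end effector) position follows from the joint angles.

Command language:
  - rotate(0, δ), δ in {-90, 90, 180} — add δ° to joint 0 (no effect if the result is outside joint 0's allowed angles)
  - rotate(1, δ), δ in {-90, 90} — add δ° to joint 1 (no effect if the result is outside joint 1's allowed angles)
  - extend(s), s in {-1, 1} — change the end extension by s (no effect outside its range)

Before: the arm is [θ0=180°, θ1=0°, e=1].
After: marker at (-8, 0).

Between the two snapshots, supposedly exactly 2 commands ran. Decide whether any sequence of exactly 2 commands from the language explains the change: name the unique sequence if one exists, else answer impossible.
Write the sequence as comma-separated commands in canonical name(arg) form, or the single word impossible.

t0: [θ0=180°, θ1=0°, e=1]
step 1 (extend(1)): [θ0=180°, θ1=0°, e=2]
step 2 (extend(1)): [θ0=180°, θ1=0°, e=3]
all 49 alternatives checked — unique.

extend(1), extend(1)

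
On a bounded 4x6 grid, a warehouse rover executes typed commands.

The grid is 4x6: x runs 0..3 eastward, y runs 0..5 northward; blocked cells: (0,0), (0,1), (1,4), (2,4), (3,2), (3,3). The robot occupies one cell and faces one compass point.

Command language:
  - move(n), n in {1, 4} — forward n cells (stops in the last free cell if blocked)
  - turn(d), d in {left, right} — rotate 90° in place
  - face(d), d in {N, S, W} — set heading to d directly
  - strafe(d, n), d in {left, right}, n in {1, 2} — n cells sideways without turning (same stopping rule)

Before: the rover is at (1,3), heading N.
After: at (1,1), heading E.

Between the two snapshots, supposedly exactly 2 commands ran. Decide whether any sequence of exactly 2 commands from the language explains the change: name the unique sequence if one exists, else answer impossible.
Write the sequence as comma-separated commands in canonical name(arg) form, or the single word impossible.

key: position moved to (1,1) AND the heading swung to E — translation plus rotation needed
start: at (1,3), heading N
[1] after turn(right): at (1,3), heading E
[2] after strafe(right, 2): at (1,1), heading E
no other 2-command option fits: unique.

turn(right), strafe(right, 2)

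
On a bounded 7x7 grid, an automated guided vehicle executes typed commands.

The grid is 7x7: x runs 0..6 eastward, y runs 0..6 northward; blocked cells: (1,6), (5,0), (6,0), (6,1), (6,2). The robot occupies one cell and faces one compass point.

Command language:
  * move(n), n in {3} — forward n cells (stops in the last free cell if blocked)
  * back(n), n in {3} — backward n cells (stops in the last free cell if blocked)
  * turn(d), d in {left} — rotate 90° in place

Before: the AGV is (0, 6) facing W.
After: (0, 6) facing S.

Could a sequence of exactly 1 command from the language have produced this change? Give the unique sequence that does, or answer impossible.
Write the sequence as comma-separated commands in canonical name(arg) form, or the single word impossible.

turn(left)

key: (0,6) unchanged — the single command moves nothing
from: (0, 6) facing W
[1] after turn(left): (0, 6) facing S
no other 1-command option fits: unique.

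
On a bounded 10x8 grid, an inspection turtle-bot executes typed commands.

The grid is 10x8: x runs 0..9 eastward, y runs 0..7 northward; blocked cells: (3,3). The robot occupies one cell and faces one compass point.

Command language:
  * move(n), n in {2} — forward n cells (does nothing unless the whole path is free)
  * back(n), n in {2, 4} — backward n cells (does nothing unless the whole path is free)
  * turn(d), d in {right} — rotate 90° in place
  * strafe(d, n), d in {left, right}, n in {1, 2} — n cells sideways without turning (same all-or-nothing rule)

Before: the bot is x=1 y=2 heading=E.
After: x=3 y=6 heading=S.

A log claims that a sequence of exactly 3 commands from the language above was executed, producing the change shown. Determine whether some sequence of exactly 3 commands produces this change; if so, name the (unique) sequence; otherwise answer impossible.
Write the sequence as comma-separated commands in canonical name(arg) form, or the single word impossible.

key: order matters: swapping turn(right) and strafe(left, 2) lands elsewhere
initial: x=1 y=2 heading=E
[1] after turn(right): x=1 y=2 heading=S
[2] after back(4): x=1 y=6 heading=S
[3] after strafe(left, 2): x=3 y=6 heading=S
uniquely the one of 512 3-step routes that fits.

turn(right), back(4), strafe(left, 2)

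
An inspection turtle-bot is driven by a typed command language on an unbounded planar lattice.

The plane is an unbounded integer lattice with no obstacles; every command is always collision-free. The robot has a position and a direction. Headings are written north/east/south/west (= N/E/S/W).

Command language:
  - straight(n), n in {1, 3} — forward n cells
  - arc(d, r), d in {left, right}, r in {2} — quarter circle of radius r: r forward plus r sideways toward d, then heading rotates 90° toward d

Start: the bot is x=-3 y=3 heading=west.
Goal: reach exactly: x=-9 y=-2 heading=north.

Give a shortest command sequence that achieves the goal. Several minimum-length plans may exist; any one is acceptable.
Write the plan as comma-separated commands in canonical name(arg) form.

arc(left, 2), straight(3), arc(right, 2), arc(right, 2)

initial: x=-3 y=3 heading=west
step 1 (arc(left, 2)): x=-5 y=1 heading=south
step 2 (straight(3)): x=-5 y=-2 heading=south
step 3 (arc(right, 2)): x=-7 y=-4 heading=west
step 4 (arc(right, 2)): x=-9 y=-2 heading=north
no 3-step plan works, so 4 is optimal.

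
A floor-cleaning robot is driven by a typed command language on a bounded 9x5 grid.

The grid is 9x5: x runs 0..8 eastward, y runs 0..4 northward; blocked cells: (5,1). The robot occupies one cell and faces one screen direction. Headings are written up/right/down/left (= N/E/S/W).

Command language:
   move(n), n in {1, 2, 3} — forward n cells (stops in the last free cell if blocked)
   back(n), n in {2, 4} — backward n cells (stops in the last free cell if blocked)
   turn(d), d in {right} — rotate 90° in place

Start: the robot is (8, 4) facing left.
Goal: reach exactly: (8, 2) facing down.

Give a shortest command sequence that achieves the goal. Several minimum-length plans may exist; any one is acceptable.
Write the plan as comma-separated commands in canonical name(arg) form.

initial: (8, 4) facing left
1. turn(right) → (8, 4) facing up
2. back(2) → (8, 2) facing up
3. turn(right) → (8, 2) facing right
4. turn(right) → (8, 2) facing down
minimal: 4 command(s), checked below 4.

turn(right), back(2), turn(right), turn(right)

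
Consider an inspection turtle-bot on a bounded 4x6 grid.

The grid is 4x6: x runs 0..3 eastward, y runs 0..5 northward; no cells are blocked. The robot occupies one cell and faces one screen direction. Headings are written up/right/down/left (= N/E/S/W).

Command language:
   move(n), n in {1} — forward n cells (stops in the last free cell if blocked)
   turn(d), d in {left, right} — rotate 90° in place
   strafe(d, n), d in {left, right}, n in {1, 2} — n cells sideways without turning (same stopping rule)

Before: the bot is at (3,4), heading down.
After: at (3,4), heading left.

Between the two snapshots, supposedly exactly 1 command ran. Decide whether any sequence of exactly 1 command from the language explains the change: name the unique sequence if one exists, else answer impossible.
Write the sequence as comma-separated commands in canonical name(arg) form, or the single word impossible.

turn(right)

key: (3,4) unchanged — the single command moves nothing
start: at (3,4), heading down
step 1 (turn(right)): at (3,4), heading left
no rival 1-sequence matches.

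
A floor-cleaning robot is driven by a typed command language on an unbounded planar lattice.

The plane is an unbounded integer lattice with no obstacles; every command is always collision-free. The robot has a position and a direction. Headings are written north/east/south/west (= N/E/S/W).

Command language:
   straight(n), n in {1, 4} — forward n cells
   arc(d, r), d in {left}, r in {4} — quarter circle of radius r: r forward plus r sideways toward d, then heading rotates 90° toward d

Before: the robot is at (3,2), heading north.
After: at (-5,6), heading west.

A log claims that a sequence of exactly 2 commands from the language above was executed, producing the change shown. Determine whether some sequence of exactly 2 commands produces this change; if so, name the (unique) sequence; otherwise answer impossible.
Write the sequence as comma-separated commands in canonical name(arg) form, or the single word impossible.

arc(left, 4), straight(4)

key: order matters: swapping arc(left, 4) and straight(4) lands elsewhere
t0: at (3,2), heading north
step 1 (arc(left, 4)): at (-1,6), heading west
step 2 (straight(4)): at (-5,6), heading west
no rival 2-sequence matches.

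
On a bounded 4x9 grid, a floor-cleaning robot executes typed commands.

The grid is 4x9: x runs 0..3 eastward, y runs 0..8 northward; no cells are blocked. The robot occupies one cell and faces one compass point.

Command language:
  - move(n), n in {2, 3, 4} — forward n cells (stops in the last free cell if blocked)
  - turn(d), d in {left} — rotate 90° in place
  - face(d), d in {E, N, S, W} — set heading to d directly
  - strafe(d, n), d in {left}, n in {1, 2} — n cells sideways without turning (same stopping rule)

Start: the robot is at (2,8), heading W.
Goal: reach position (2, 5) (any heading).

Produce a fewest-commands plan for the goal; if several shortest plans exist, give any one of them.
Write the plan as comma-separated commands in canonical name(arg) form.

t0: at (2,8), heading W
t=1 strafe(left, 1) ⇒ at (2,7), heading W
t=2 strafe(left, 2) ⇒ at (2,5), heading W
no 1-step plan works, so 2 is optimal.

strafe(left, 1), strafe(left, 2)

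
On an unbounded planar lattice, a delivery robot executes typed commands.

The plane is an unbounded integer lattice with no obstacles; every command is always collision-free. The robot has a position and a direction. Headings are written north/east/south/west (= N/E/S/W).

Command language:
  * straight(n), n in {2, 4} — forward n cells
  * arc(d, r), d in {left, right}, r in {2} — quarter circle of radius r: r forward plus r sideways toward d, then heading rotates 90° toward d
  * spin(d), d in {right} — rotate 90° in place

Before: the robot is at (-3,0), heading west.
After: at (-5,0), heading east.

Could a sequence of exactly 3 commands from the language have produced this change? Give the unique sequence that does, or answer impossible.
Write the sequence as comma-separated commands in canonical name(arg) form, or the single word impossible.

straight(2), spin(right), spin(right)

key: running spin(right) before straight(2) would end elsewhere — order is forced
start: at (-3,0), heading west
1. straight(2) → at (-5,0), heading west
2. spin(right) → at (-5,0), heading north
3. spin(right) → at (-5,0), heading east
all 125 alternatives checked — unique.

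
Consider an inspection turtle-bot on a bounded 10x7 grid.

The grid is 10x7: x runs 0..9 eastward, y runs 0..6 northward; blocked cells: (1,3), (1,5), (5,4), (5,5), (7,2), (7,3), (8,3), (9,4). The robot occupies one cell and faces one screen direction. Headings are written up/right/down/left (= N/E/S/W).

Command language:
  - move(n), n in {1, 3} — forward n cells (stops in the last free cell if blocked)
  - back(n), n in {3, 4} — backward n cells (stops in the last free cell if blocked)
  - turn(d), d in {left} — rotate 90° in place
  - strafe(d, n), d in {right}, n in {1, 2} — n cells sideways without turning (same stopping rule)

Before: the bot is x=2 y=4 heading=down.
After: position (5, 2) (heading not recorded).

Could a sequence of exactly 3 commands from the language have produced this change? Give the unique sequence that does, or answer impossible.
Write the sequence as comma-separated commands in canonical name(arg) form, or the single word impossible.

key: order matters: swapping turn(left) and move(3) lands elsewhere
start: x=2 y=4 heading=down
t=1 turn(left) ⇒ x=2 y=4 heading=right
t=2 strafe(right, 2) ⇒ x=2 y=2 heading=right
t=3 move(3) ⇒ x=5 y=2 heading=right
no rival 3-sequence matches.

turn(left), strafe(right, 2), move(3)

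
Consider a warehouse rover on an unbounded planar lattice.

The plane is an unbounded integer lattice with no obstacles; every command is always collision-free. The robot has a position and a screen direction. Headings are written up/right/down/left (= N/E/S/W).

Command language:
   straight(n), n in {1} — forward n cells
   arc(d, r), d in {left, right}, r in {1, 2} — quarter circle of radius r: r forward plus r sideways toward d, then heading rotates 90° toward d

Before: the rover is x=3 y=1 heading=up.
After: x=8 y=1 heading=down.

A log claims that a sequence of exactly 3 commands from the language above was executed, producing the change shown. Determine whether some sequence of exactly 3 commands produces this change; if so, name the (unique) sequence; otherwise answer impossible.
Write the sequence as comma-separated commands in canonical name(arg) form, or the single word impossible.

key: position moved to (8,1) AND the heading swung to S — translation plus rotation needed
begin: x=3 y=1 heading=up
[1] after arc(right, 2): x=5 y=3 heading=right
[2] after straight(1): x=6 y=3 heading=right
[3] after arc(right, 2): x=8 y=1 heading=down
uniquely the one of 125 3-step routes that fits.

arc(right, 2), straight(1), arc(right, 2)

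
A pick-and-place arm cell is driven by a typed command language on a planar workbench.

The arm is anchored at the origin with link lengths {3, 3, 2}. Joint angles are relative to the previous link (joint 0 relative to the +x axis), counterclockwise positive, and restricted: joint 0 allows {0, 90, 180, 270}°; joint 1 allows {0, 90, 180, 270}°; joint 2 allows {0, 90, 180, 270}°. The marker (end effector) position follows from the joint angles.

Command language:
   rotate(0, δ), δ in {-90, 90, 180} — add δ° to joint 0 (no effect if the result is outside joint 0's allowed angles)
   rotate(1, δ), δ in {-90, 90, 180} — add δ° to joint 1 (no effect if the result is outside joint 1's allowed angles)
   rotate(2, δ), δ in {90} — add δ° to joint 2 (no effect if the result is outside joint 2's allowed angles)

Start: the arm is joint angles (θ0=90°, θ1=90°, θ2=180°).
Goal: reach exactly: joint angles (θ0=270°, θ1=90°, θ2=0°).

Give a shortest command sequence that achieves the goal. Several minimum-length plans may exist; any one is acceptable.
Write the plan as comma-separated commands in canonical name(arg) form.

start: joint angles (θ0=90°, θ1=90°, θ2=180°)
1. rotate(0, 180) → joint angles (θ0=270°, θ1=90°, θ2=180°)
2. rotate(2, 90) → joint angles (θ0=270°, θ1=90°, θ2=270°)
3. rotate(2, 90) → joint angles (θ0=270°, θ1=90°, θ2=0°)
no 2-step plan works, so 3 is optimal.

rotate(0, 180), rotate(2, 90), rotate(2, 90)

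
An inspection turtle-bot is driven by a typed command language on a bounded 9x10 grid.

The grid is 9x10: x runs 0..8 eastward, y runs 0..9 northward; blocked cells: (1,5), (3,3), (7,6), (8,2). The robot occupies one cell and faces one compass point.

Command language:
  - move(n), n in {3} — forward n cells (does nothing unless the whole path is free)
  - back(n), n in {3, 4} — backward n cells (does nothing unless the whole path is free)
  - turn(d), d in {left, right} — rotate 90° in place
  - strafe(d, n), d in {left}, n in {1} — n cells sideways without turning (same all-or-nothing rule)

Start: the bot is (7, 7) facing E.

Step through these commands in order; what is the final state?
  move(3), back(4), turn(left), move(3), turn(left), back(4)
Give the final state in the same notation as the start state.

(7, 7) facing W

initial: (7, 7) facing E
step 1 (move(3)): (7, 7) facing E
step 2 (back(4)): (3, 7) facing E
step 3 (turn(left)): (3, 7) facing N
step 4 (move(3)): (3, 7) facing N
step 5 (turn(left)): (3, 7) facing W
step 6 (back(4)): (7, 7) facing W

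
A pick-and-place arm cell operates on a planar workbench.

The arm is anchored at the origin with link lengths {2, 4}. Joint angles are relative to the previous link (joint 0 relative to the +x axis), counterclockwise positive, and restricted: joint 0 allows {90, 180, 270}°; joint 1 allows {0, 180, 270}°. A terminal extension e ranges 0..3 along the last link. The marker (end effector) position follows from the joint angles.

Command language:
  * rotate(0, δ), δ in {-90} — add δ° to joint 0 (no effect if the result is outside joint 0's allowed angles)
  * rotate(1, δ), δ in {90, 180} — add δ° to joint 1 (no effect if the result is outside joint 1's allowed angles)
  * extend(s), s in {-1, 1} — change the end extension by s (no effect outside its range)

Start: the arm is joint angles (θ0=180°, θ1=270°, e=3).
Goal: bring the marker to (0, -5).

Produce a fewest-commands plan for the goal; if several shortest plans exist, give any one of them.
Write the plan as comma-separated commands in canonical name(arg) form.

rotate(1, 90), rotate(1, 180), rotate(0, -90)

t0: joint angles (θ0=180°, θ1=270°, e=3)
1. rotate(1, 90) → joint angles (θ0=180°, θ1=0°, e=3)
2. rotate(1, 180) → joint angles (θ0=180°, θ1=180°, e=3)
3. rotate(0, -90) → joint angles (θ0=90°, θ1=180°, e=3)
nothing shorter than 3 reaches the goal.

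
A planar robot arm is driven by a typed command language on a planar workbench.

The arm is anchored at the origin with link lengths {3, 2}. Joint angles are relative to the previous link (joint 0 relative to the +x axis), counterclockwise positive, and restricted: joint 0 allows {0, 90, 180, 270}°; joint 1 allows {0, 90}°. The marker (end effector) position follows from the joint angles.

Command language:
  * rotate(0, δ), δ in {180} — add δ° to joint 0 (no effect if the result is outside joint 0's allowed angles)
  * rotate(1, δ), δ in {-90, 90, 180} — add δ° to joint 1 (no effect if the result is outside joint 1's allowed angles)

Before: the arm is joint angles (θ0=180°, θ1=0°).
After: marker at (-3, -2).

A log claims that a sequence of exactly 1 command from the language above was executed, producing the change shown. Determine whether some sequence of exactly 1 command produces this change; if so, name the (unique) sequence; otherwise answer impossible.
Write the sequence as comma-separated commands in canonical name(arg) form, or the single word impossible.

rotate(1, 90)

initial: joint angles (θ0=180°, θ1=0°)
[1] after rotate(1, 90): joint angles (θ0=180°, θ1=90°)
no rival 1-sequence matches.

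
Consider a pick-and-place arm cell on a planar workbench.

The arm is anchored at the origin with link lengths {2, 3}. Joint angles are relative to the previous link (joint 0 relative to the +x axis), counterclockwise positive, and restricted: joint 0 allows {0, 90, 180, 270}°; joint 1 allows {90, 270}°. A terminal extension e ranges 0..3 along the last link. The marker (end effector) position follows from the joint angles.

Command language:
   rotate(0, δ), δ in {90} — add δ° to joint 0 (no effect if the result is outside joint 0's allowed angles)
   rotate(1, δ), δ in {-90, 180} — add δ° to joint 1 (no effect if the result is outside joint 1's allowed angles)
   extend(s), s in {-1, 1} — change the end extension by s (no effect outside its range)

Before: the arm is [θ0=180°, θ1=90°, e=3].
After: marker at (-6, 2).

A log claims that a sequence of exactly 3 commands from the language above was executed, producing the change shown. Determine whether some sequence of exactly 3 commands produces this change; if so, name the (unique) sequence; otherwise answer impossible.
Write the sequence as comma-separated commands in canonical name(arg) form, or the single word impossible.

rotate(0, 90), rotate(0, 90), rotate(0, 90)

start: [θ0=180°, θ1=90°, e=3]
t=1 rotate(0, 90) ⇒ [θ0=270°, θ1=90°, e=3]
t=2 rotate(0, 90) ⇒ [θ0=0°, θ1=90°, e=3]
t=3 rotate(0, 90) ⇒ [θ0=90°, θ1=90°, e=3]
no rival 3-sequence matches.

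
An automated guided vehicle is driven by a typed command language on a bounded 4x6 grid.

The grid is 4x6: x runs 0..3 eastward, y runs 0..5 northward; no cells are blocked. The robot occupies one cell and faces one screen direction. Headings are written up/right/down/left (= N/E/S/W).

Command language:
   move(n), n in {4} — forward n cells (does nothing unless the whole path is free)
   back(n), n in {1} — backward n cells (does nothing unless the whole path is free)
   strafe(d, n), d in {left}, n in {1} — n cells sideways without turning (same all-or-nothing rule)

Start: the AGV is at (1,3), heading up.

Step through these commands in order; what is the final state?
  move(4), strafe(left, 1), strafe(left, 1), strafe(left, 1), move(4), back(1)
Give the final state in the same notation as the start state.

at (0,2), heading up

initial: at (1,3), heading up
t=1 move(4) ⇒ at (1,3), heading up
t=2 strafe(left, 1) ⇒ at (0,3), heading up
t=3 strafe(left, 1) ⇒ at (0,3), heading up
t=4 strafe(left, 1) ⇒ at (0,3), heading up
t=5 move(4) ⇒ at (0,3), heading up
t=6 back(1) ⇒ at (0,2), heading up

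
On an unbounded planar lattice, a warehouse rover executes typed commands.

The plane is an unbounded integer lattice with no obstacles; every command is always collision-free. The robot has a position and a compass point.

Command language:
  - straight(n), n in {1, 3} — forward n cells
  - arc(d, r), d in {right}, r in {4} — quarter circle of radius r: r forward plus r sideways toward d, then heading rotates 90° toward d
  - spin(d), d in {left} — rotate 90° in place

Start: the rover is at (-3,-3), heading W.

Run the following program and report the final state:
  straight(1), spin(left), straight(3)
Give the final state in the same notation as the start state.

at (-4,-6), heading S

t0: at (-3,-3), heading W
[1] after straight(1): at (-4,-3), heading W
[2] after spin(left): at (-4,-3), heading S
[3] after straight(3): at (-4,-6), heading S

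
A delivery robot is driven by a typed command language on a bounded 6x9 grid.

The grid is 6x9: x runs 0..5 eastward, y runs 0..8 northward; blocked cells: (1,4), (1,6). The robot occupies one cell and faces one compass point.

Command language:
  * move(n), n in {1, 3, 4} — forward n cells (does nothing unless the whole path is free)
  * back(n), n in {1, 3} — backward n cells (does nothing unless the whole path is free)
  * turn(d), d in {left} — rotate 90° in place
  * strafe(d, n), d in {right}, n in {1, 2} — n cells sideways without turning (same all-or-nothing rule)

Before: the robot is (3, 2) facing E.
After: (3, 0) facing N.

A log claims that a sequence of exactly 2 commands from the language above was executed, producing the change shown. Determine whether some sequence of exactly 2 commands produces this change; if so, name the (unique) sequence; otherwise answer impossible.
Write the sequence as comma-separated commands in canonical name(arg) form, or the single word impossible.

key: cell and facing (now N) both changed — the 2 commands mix motion and turning
initial: (3, 2) facing E
1. strafe(right, 2) → (3, 0) facing E
2. turn(left) → (3, 0) facing N
uniquely the one of 64 2-step routes that fits.

strafe(right, 2), turn(left)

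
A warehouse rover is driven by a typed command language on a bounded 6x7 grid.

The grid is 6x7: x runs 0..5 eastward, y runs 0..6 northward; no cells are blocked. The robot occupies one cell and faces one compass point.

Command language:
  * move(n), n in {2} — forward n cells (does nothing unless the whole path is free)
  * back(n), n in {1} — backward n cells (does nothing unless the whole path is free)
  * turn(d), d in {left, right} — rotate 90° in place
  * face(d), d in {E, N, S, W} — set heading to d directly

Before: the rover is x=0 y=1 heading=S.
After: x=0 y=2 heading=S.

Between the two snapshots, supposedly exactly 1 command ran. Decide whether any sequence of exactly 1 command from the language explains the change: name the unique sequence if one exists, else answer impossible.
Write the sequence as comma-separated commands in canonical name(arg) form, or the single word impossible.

key: still facing S — the one step turns nothing
begin: x=0 y=1 heading=S
[1] after back(1): x=0 y=2 heading=S
uniquely the one of 8 1-step routes that fits.

back(1)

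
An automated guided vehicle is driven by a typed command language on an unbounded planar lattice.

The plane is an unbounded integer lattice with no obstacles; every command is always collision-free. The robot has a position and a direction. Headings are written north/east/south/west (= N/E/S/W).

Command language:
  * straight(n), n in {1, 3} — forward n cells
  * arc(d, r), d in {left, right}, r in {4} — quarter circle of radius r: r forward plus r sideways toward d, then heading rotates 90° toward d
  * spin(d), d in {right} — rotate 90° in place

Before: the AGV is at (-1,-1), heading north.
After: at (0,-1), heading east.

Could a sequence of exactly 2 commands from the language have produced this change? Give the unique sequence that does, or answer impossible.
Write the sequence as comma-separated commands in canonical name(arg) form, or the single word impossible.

spin(right), straight(1)

key: running straight(1) before spin(right) would end elsewhere — order is forced
t0: at (-1,-1), heading north
step 1 (spin(right)): at (-1,-1), heading east
step 2 (straight(1)): at (0,-1), heading east
uniquely the one of 25 2-step routes that fits.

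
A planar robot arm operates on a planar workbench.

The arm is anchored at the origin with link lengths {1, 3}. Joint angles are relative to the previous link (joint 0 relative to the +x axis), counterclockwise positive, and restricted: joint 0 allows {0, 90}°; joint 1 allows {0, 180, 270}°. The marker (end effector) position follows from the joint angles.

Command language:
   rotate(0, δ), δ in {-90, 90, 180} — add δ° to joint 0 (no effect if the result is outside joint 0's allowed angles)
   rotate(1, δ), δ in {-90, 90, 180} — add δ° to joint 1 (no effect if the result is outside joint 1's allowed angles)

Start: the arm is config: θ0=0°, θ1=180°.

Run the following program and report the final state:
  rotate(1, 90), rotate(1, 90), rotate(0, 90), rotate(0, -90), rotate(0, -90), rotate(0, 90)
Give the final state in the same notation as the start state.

config: θ0=90°, θ1=0°

begin: config: θ0=0°, θ1=180°
t=1 rotate(1, 90) ⇒ config: θ0=0°, θ1=270°
t=2 rotate(1, 90) ⇒ config: θ0=0°, θ1=0°
t=3 rotate(0, 90) ⇒ config: θ0=90°, θ1=0°
t=4 rotate(0, -90) ⇒ config: θ0=0°, θ1=0°
t=5 rotate(0, -90) ⇒ config: θ0=0°, θ1=0°
t=6 rotate(0, 90) ⇒ config: θ0=90°, θ1=0°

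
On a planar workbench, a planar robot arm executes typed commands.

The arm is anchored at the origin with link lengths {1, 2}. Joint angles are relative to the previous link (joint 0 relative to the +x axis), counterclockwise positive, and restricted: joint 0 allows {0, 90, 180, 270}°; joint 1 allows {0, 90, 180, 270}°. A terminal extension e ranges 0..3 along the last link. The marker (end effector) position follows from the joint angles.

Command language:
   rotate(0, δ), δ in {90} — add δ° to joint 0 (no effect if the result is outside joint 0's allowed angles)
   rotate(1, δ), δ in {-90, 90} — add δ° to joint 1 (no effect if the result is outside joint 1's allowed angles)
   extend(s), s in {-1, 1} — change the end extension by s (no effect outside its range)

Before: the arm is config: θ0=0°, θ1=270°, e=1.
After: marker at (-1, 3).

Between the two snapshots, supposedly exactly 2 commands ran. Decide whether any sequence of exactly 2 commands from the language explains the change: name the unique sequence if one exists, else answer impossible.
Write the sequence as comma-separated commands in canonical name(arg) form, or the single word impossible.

begin: config: θ0=0°, θ1=270°, e=1
[1] after rotate(0, 90): config: θ0=90°, θ1=270°, e=1
[2] after rotate(0, 90): config: θ0=180°, θ1=270°, e=1
no rival 2-sequence matches.

rotate(0, 90), rotate(0, 90)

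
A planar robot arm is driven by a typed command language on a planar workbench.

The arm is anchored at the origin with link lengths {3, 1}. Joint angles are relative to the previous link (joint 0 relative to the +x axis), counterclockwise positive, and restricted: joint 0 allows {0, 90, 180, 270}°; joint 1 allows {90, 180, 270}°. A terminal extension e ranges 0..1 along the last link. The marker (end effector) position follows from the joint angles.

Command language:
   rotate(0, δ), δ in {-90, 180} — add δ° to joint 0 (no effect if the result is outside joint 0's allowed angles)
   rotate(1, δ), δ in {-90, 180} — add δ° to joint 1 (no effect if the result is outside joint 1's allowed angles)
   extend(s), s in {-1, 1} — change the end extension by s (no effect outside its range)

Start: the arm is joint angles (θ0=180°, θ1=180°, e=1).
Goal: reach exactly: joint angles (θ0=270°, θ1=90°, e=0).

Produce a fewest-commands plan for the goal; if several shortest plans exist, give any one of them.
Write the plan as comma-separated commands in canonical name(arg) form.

from: joint angles (θ0=180°, θ1=180°, e=1)
[1] after rotate(0, 180): joint angles (θ0=0°, θ1=180°, e=1)
[2] after rotate(1, -90): joint angles (θ0=0°, θ1=90°, e=1)
[3] after rotate(0, -90): joint angles (θ0=270°, θ1=90°, e=1)
[4] after extend(-1): joint angles (θ0=270°, θ1=90°, e=0)
nothing shorter than 4 reaches the goal.

rotate(0, 180), rotate(1, -90), rotate(0, -90), extend(-1)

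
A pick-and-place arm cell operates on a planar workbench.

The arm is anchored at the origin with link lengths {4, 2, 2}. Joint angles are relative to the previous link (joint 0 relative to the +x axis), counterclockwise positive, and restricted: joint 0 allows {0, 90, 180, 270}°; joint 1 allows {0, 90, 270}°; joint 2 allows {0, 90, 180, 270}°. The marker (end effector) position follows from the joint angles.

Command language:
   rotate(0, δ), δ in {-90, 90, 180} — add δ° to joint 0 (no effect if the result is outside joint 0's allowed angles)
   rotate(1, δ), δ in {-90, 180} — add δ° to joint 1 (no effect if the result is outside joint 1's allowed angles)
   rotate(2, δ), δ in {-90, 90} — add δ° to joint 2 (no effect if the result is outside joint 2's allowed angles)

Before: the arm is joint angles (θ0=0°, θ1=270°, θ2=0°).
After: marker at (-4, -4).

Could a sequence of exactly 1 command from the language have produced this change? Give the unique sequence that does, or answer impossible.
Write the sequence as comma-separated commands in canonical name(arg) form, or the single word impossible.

rotate(0, -90)

t0: joint angles (θ0=0°, θ1=270°, θ2=0°)
1. rotate(0, -90) → joint angles (θ0=270°, θ1=270°, θ2=0°)
uniquely the one of 7 1-step routes that fits.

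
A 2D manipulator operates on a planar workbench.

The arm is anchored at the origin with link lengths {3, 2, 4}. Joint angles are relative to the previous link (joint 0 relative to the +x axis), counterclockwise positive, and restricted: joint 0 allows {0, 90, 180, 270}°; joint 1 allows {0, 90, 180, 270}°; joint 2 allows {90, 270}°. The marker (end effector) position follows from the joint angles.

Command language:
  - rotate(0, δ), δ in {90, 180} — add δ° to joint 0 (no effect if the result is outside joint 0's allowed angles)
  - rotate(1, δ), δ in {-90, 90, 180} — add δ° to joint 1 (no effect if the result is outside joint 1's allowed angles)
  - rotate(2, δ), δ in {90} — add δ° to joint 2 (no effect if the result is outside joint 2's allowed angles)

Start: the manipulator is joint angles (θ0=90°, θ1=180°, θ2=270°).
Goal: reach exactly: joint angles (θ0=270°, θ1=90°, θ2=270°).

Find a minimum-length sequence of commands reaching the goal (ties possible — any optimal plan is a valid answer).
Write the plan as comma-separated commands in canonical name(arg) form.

begin: joint angles (θ0=90°, θ1=180°, θ2=270°)
1. rotate(0, 180) → joint angles (θ0=270°, θ1=180°, θ2=270°)
2. rotate(1, -90) → joint angles (θ0=270°, θ1=90°, θ2=270°)
no 1-step plan works, so 2 is optimal.

rotate(0, 180), rotate(1, -90)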